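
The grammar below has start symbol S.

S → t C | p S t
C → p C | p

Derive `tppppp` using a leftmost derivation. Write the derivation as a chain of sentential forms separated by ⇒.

S ⇒ tC   [S → t C]
tC ⇒ tpC   [C → p C]
tpC ⇒ tppC   [C → p C]
tppC ⇒ tpppC   [C → p C]
tpppC ⇒ tppppC   [C → p C]
tppppC ⇒ tppppp   [C → p]

S⇒tC⇒tpC⇒tppC⇒tpppC⇒tppppC⇒tppppp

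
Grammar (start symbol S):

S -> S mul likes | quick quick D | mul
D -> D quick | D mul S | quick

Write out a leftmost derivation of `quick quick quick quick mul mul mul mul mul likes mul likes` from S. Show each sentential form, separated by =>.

S => S mul likes => S mul likes mul likes => quick quick D mul likes mul likes => quick quick D mul S mul likes mul likes => quick quick D mul S mul S mul likes mul likes => quick quick D quick mul S mul S mul likes mul likes => quick quick quick quick mul S mul S mul likes mul likes => quick quick quick quick mul mul mul S mul likes mul likes => quick quick quick quick mul mul mul mul mul likes mul likes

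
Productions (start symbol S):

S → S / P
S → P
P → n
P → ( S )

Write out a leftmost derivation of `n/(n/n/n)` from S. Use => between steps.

S => S/P => P/P => n/P => n/(S) => n/(S/P) => n/(S/P/P) => n/(P/P/P) => n/(n/P/P) => n/(n/n/P) => n/(n/n/n)

S => S/P   [S → S / P]
S/P => P/P   [S → P]
P/P => n/P   [P → n]
n/P => n/(S)   [P → ( S )]
n/(S) => n/(S/P)   [S → S / P]
n/(S/P) => n/(S/P/P)   [S → S / P]
n/(S/P/P) => n/(P/P/P)   [S → P]
n/(P/P/P) => n/(n/P/P)   [P → n]
n/(n/P/P) => n/(n/n/P)   [P → n]
n/(n/n/P) => n/(n/n/n)   [P → n]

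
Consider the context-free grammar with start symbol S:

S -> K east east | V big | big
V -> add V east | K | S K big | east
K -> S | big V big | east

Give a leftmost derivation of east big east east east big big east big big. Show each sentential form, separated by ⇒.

S ⇒ V big ⇒ S K big big ⇒ V big K big big ⇒ S K big big K big big ⇒ K east east K big big K big big ⇒ S east east K big big K big big ⇒ V big east east K big big K big big ⇒ east big east east K big big K big big ⇒ east big east east east big big K big big ⇒ east big east east east big big east big big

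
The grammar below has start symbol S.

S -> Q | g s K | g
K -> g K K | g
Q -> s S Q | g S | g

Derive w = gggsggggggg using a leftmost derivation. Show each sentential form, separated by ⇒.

S ⇒ Q ⇒ gS ⇒ gQ ⇒ ggS ⇒ gggsK ⇒ gggsgKK ⇒ gggsggKKK ⇒ gggsgggKK ⇒ gggsggggK ⇒ gggsgggggKK ⇒ gggsggggggK ⇒ gggsggggggg

S ⇒ Q   [S -> Q]
Q ⇒ gS   [Q -> g S]
gS ⇒ gQ   [S -> Q]
gQ ⇒ ggS   [Q -> g S]
ggS ⇒ gggsK   [S -> g s K]
gggsK ⇒ gggsgKK   [K -> g K K]
gggsgKK ⇒ gggsggKKK   [K -> g K K]
gggsggKKK ⇒ gggsgggKK   [K -> g]
gggsgggKK ⇒ gggsggggK   [K -> g]
gggsggggK ⇒ gggsgggggKK   [K -> g K K]
gggsgggggKK ⇒ gggsggggggK   [K -> g]
gggsggggggK ⇒ gggsggggggg   [K -> g]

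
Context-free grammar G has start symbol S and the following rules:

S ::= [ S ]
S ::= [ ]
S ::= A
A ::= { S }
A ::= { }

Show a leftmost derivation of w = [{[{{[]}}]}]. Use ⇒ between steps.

S ⇒ [S] ⇒ [A] ⇒ [{S}] ⇒ [{[S]}] ⇒ [{[A]}] ⇒ [{[{S}]}] ⇒ [{[{A}]}] ⇒ [{[{{S}}]}] ⇒ [{[{{[]}}]}]

S ⇒ [S]   [S ::= [ S ]]
[S] ⇒ [A]   [S ::= A]
[A] ⇒ [{S}]   [A ::= { S }]
[{S}] ⇒ [{[S]}]   [S ::= [ S ]]
[{[S]}] ⇒ [{[A]}]   [S ::= A]
[{[A]}] ⇒ [{[{S}]}]   [A ::= { S }]
[{[{S}]}] ⇒ [{[{A}]}]   [S ::= A]
[{[{A}]}] ⇒ [{[{{S}}]}]   [A ::= { S }]
[{[{{S}}]}] ⇒ [{[{{[]}}]}]   [S ::= [ ]]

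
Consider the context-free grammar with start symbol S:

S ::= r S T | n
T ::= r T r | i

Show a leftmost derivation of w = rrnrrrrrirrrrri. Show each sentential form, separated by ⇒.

S ⇒ rST ⇒ rrSTT ⇒ rrnTT ⇒ rrnrTrT ⇒ rrnrrTrrT ⇒ rrnrrrTrrrT ⇒ rrnrrrrTrrrrT ⇒ rrnrrrrrTrrrrrT ⇒ rrnrrrrrirrrrrT ⇒ rrnrrrrrirrrrri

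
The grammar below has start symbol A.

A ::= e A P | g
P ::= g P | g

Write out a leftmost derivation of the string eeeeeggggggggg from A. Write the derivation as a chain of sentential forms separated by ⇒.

A⇒eAP⇒eeAPP⇒eeeAPPP⇒eeeeAPPPP⇒eeeeeAPPPPP⇒eeeeegPPPPP⇒eeeeeggPPPP⇒eeeeegggPPPP⇒eeeeeggggPPP⇒eeeeegggggPPP⇒eeeeeggggggPP⇒eeeeegggggggP⇒eeeeeggggggggP⇒eeeeeggggggggg

A ⇒ eAP   [A ::= e A P]
eAP ⇒ eeAPP   [A ::= e A P]
eeAPP ⇒ eeeAPPP   [A ::= e A P]
eeeAPPP ⇒ eeeeAPPPP   [A ::= e A P]
eeeeAPPPP ⇒ eeeeeAPPPPP   [A ::= e A P]
eeeeeAPPPPP ⇒ eeeeegPPPPP   [A ::= g]
eeeeegPPPPP ⇒ eeeeeggPPPP   [P ::= g]
eeeeeggPPPP ⇒ eeeeegggPPPP   [P ::= g P]
eeeeegggPPPP ⇒ eeeeeggggPPP   [P ::= g]
eeeeeggggPPP ⇒ eeeeegggggPPP   [P ::= g P]
eeeeegggggPPP ⇒ eeeeeggggggPP   [P ::= g]
eeeeeggggggPP ⇒ eeeeegggggggP   [P ::= g]
eeeeegggggggP ⇒ eeeeeggggggggP   [P ::= g P]
eeeeeggggggggP ⇒ eeeeeggggggggg   [P ::= g]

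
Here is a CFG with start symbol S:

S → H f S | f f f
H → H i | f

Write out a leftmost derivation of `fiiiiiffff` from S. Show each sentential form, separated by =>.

S => HfS   [S → H f S]
HfS => HifS   [H → H i]
HifS => HiifS   [H → H i]
HiifS => HiiifS   [H → H i]
HiiifS => HiiiifS   [H → H i]
HiiiifS => HiiiiifS   [H → H i]
HiiiiifS => fiiiiifS   [H → f]
fiiiiifS => fiiiiiffff   [S → f f f]

S => HfS => HifS => HiifS => HiiifS => HiiiifS => HiiiiifS => fiiiiifS => fiiiiiffff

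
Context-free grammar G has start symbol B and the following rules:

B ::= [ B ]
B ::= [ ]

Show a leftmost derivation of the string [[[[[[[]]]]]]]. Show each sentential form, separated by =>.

B => [B] => [[B]] => [[[B]]] => [[[[B]]]] => [[[[[B]]]]] => [[[[[[B]]]]]] => [[[[[[[]]]]]]]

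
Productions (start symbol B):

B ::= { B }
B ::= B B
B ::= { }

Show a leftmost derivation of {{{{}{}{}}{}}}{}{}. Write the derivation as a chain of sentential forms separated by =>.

B => BB => BBB => {B}BB => {{B}}BB => {{BB}}BB => {{{B}B}}BB => {{{BB}B}}BB => {{{BBB}B}}BB => {{{{}BB}B}}BB => {{{{}{}B}B}}BB => {{{{}{}{}}B}}BB => {{{{}{}{}}{}}}BB => {{{{}{}{}}{}}}{}B => {{{{}{}{}}{}}}{}{}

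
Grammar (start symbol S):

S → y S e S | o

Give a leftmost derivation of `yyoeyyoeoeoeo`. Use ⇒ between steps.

S ⇒ ySeS   [S → y S e S]
ySeS ⇒ yySeSeS   [S → y S e S]
yySeSeS ⇒ yyoeSeS   [S → o]
yyoeSeS ⇒ yyoeySeSeS   [S → y S e S]
yyoeySeSeS ⇒ yyoeyySeSeSeS   [S → y S e S]
yyoeyySeSeSeS ⇒ yyoeyyoeSeSeS   [S → o]
yyoeyyoeSeSeS ⇒ yyoeyyoeoeSeS   [S → o]
yyoeyyoeoeSeS ⇒ yyoeyyoeoeoeS   [S → o]
yyoeyyoeoeoeS ⇒ yyoeyyoeoeoeo   [S → o]

S⇒ySeS⇒yySeSeS⇒yyoeSeS⇒yyoeySeSeS⇒yyoeyySeSeSeS⇒yyoeyyoeSeSeS⇒yyoeyyoeoeSeS⇒yyoeyyoeoeoeS⇒yyoeyyoeoeoeo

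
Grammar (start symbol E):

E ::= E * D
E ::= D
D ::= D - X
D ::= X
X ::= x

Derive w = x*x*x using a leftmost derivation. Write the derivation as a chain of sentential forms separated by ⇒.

E ⇒ E*D   [E ::= E * D]
E*D ⇒ E*D*D   [E ::= E * D]
E*D*D ⇒ D*D*D   [E ::= D]
D*D*D ⇒ X*D*D   [D ::= X]
X*D*D ⇒ x*D*D   [X ::= x]
x*D*D ⇒ x*X*D   [D ::= X]
x*X*D ⇒ x*x*D   [X ::= x]
x*x*D ⇒ x*x*X   [D ::= X]
x*x*X ⇒ x*x*x   [X ::= x]

E⇒E*D⇒E*D*D⇒D*D*D⇒X*D*D⇒x*D*D⇒x*X*D⇒x*x*D⇒x*x*X⇒x*x*x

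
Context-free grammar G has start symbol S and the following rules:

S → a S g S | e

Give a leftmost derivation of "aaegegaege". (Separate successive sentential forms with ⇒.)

S ⇒ aSgS ⇒ aaSgSgS ⇒ aaegSgS ⇒ aaegegS ⇒ aaegegaSgS ⇒ aaegegaegS ⇒ aaegegaege

S ⇒ aSgS   [S → a S g S]
aSgS ⇒ aaSgSgS   [S → a S g S]
aaSgSgS ⇒ aaegSgS   [S → e]
aaegSgS ⇒ aaegegS   [S → e]
aaegegS ⇒ aaegegaSgS   [S → a S g S]
aaegegaSgS ⇒ aaegegaegS   [S → e]
aaegegaegS ⇒ aaegegaege   [S → e]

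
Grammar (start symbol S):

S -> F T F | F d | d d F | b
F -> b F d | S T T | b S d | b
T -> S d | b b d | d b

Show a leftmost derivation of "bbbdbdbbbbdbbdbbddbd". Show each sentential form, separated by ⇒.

S⇒Fd⇒STTd⇒FTFTTd⇒bTFTTd⇒bbbdFTTd⇒bbbdSTTTTd⇒bbbdFTFTTTTd⇒bbbdbTFTTTTd⇒bbbdbdbFTTTTd⇒bbbdbdbbTTTTd⇒bbbdbdbbbbdTTTd⇒bbbdbdbbbbdbbdTTd⇒bbbdbdbbbbdbbdbbdTd⇒bbbdbdbbbbdbbdbbddbd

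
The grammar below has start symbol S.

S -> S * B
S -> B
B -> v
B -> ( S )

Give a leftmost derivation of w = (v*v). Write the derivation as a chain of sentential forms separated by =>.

S => B => (S) => (S*B) => (B*B) => (v*B) => (v*v)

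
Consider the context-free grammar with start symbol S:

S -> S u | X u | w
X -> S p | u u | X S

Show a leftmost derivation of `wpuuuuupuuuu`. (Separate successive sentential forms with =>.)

S => Su => Xuu => XSuu => SpSuu => wpSuu => wpXuuu => wpXSuuu => wpuuSuuu => wpuuXuuuu => wpuuSpuuuu => wpuuXupuuuu => wpuuuuupuuuu

S => Su   [S -> S u]
Su => Xuu   [S -> X u]
Xuu => XSuu   [X -> X S]
XSuu => SpSuu   [X -> S p]
SpSuu => wpSuu   [S -> w]
wpSuu => wpXuuu   [S -> X u]
wpXuuu => wpXSuuu   [X -> X S]
wpXSuuu => wpuuSuuu   [X -> u u]
wpuuSuuu => wpuuXuuuu   [S -> X u]
wpuuXuuuu => wpuuSpuuuu   [X -> S p]
wpuuSpuuuu => wpuuXupuuuu   [S -> X u]
wpuuXupuuuu => wpuuuuupuuuu   [X -> u u]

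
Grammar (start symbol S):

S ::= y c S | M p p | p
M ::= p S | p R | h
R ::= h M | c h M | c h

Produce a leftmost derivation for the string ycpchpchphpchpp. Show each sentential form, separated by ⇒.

S⇒ycS⇒ycMpp⇒ycpRpp⇒ycpchMpp⇒ycpchpRpp⇒ycpchpchMpp⇒ycpchpchpRpp⇒ycpchpchphMpp⇒ycpchpchphpRpp⇒ycpchpchphpchpp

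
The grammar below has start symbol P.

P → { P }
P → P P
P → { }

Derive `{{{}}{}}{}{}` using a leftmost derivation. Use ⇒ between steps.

P ⇒ PP   [P → P P]
PP ⇒ PPP   [P → P P]
PPP ⇒ {P}PP   [P → { P }]
{P}PP ⇒ {PP}PP   [P → P P]
{PP}PP ⇒ {{P}P}PP   [P → { P }]
{{P}P}PP ⇒ {{{}}P}PP   [P → { }]
{{{}}P}PP ⇒ {{{}}{}}PP   [P → { }]
{{{}}{}}PP ⇒ {{{}}{}}{}P   [P → { }]
{{{}}{}}{}P ⇒ {{{}}{}}{}{}   [P → { }]

P ⇒ PP ⇒ PPP ⇒ {P}PP ⇒ {PP}PP ⇒ {{P}P}PP ⇒ {{{}}P}PP ⇒ {{{}}{}}PP ⇒ {{{}}{}}{}P ⇒ {{{}}{}}{}{}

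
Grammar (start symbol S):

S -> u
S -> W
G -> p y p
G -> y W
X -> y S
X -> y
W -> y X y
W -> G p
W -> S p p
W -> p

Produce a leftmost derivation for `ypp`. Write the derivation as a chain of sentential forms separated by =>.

S => W   [S -> W]
W => Gp   [W -> G p]
Gp => yWp   [G -> y W]
yWp => ypp   [W -> p]

S => W => Gp => yWp => ypp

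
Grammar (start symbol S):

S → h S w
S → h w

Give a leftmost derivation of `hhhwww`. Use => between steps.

S => hSw   [S → h S w]
hSw => hhSww   [S → h S w]
hhSww => hhhwww   [S → h w]

S => hSw => hhSww => hhhwww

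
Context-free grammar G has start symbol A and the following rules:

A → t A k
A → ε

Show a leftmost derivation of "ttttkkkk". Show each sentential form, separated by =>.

A => tAk => ttAkk => tttAkkk => ttttAkkkk => ttttkkkk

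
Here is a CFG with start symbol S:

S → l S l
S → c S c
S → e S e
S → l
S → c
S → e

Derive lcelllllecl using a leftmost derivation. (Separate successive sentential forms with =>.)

S => lSl => lcScl => lceSecl => lcelSlecl => lcellSllecl => lcelllllecl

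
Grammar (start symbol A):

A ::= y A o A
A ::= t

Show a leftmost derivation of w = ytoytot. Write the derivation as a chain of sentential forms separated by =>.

A => yAoA => ytoA => ytoyAoA => ytoytoA => ytoytot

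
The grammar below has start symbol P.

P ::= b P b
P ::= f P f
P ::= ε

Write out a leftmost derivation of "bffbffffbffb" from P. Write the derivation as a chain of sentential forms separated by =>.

P => bPb   [P ::= b P b]
bPb => bfPfb   [P ::= f P f]
bfPfb => bffPffb   [P ::= f P f]
bffPffb => bffbPbffb   [P ::= b P b]
bffbPbffb => bffbfPfbffb   [P ::= f P f]
bffbfPfbffb => bffbffPffbffb   [P ::= f P f]
bffbffPffbffb => bffbffffbffb   [P ::= ε]

P=>bPb=>bfPfb=>bffPffb=>bffbPbffb=>bffbfPfbffb=>bffbffPffbffb=>bffbffffbffb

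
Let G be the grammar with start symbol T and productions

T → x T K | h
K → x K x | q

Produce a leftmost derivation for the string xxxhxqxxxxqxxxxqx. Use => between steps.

T => xTK => xxTKK => xxxTKKK => xxxhKKK => xxxhxKxKK => xxxhxqxKK => xxxhxqxxKxK => xxxhxqxxxKxxK => xxxhxqxxxxKxxxK => xxxhxqxxxxqxxxK => xxxhxqxxxxqxxxxKx => xxxhxqxxxxqxxxxqx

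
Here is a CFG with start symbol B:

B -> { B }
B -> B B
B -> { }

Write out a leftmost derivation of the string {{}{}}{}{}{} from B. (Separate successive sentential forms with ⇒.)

B ⇒ BB   [B -> B B]
BB ⇒ BBB   [B -> B B]
BBB ⇒ BBBB   [B -> B B]
BBBB ⇒ {B}BBB   [B -> { B }]
{B}BBB ⇒ {BB}BBB   [B -> B B]
{BB}BBB ⇒ {{}B}BBB   [B -> { }]
{{}B}BBB ⇒ {{}{}}BBB   [B -> { }]
{{}{}}BBB ⇒ {{}{}}{}BB   [B -> { }]
{{}{}}{}BB ⇒ {{}{}}{}{}B   [B -> { }]
{{}{}}{}{}B ⇒ {{}{}}{}{}{}   [B -> { }]

B ⇒ BB ⇒ BBB ⇒ BBBB ⇒ {B}BBB ⇒ {BB}BBB ⇒ {{}B}BBB ⇒ {{}{}}BBB ⇒ {{}{}}{}BB ⇒ {{}{}}{}{}B ⇒ {{}{}}{}{}{}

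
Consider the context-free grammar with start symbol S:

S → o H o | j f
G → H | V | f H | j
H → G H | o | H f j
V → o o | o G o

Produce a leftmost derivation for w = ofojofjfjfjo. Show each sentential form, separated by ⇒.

S ⇒ oHo ⇒ oHfjo ⇒ oHfjfjo ⇒ oGHfjfjo ⇒ ofHHfjfjo ⇒ ofoHfjfjo ⇒ ofoGHfjfjo ⇒ ofojHfjfjo ⇒ ofojHfjfjfjo ⇒ ofojofjfjfjo

S ⇒ oHo   [S → o H o]
oHo ⇒ oHfjo   [H → H f j]
oHfjo ⇒ oHfjfjo   [H → H f j]
oHfjfjo ⇒ oGHfjfjo   [H → G H]
oGHfjfjo ⇒ ofHHfjfjo   [G → f H]
ofHHfjfjo ⇒ ofoHfjfjo   [H → o]
ofoHfjfjo ⇒ ofoGHfjfjo   [H → G H]
ofoGHfjfjo ⇒ ofojHfjfjo   [G → j]
ofojHfjfjo ⇒ ofojHfjfjfjo   [H → H f j]
ofojHfjfjfjo ⇒ ofojofjfjfjo   [H → o]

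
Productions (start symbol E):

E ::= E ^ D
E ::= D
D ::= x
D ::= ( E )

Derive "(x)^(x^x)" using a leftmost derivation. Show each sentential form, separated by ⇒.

E ⇒ E^D   [E ::= E ^ D]
E^D ⇒ D^D   [E ::= D]
D^D ⇒ (E)^D   [D ::= ( E )]
(E)^D ⇒ (D)^D   [E ::= D]
(D)^D ⇒ (x)^D   [D ::= x]
(x)^D ⇒ (x)^(E)   [D ::= ( E )]
(x)^(E) ⇒ (x)^(E^D)   [E ::= E ^ D]
(x)^(E^D) ⇒ (x)^(D^D)   [E ::= D]
(x)^(D^D) ⇒ (x)^(x^D)   [D ::= x]
(x)^(x^D) ⇒ (x)^(x^x)   [D ::= x]

E⇒E^D⇒D^D⇒(E)^D⇒(D)^D⇒(x)^D⇒(x)^(E)⇒(x)^(E^D)⇒(x)^(D^D)⇒(x)^(x^D)⇒(x)^(x^x)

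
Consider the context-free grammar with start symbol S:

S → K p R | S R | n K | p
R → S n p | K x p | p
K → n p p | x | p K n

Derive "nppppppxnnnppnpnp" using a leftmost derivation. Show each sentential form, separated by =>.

S=>KpR=>npppR=>npppSnp=>npppKpRnp=>nppppKnpRnp=>npppppKnnpRnp=>nppppppKnnnpRnp=>nppppppxnnnpRnp=>nppppppxnnnpSnpnp=>nppppppxnnnppnpnp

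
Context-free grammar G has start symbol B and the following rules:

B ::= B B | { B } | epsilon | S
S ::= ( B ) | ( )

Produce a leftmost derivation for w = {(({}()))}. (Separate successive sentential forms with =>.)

B=>{B}=>{S}=>{(B)}=>{(S)}=>{((B))}=>{((BB))}=>{(({B}B))}=>{(({}B))}=>{(({}S))}=>{(({}()))}

B => {B}   [B ::= { B }]
{B} => {S}   [B ::= S]
{S} => {(B)}   [S ::= ( B )]
{(B)} => {(S)}   [B ::= S]
{(S)} => {((B))}   [S ::= ( B )]
{((B))} => {((BB))}   [B ::= B B]
{((BB))} => {(({B}B))}   [B ::= { B }]
{(({B}B))} => {(({}B))}   [B ::= epsilon]
{(({}B))} => {(({}S))}   [B ::= S]
{(({}S))} => {(({}()))}   [S ::= ( )]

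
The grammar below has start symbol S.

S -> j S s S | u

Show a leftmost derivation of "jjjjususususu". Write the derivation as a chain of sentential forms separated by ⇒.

S ⇒ jSsS ⇒ jjSsSsS ⇒ jjjSsSsSsS ⇒ jjjjSsSsSsSsS ⇒ jjjjusSsSsSsS ⇒ jjjjususSsSsS ⇒ jjjjusususSsS ⇒ jjjjususususS ⇒ jjjjususususu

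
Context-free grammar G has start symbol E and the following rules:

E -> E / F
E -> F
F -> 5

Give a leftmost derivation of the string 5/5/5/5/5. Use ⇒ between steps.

E ⇒ E/F ⇒ E/F/F ⇒ E/F/F/F ⇒ E/F/F/F/F ⇒ F/F/F/F/F ⇒ 5/F/F/F/F ⇒ 5/5/F/F/F ⇒ 5/5/5/F/F ⇒ 5/5/5/5/F ⇒ 5/5/5/5/5

E ⇒ E/F   [E -> E / F]
E/F ⇒ E/F/F   [E -> E / F]
E/F/F ⇒ E/F/F/F   [E -> E / F]
E/F/F/F ⇒ E/F/F/F/F   [E -> E / F]
E/F/F/F/F ⇒ F/F/F/F/F   [E -> F]
F/F/F/F/F ⇒ 5/F/F/F/F   [F -> 5]
5/F/F/F/F ⇒ 5/5/F/F/F   [F -> 5]
5/5/F/F/F ⇒ 5/5/5/F/F   [F -> 5]
5/5/5/F/F ⇒ 5/5/5/5/F   [F -> 5]
5/5/5/5/F ⇒ 5/5/5/5/5   [F -> 5]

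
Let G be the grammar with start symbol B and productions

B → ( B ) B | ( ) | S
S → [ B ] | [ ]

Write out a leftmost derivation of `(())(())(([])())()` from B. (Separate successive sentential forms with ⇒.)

B ⇒ (B)B ⇒ (())B ⇒ (())(B)B ⇒ (())(())B ⇒ (())(())(B)B ⇒ (())(())((B)B)B ⇒ (())(())((S)B)B ⇒ (())(())(([])B)B ⇒ (())(())(([])())B ⇒ (())(())(([])())()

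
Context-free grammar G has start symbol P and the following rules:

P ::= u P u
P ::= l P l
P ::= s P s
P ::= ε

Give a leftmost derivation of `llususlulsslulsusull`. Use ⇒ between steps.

P ⇒ lPl ⇒ llPll ⇒ lluPull ⇒ llusPsull ⇒ llusuPusull ⇒ llususPsusull ⇒ llususlPlsusull ⇒ llususluPulsusull ⇒ llususlulPlulsusull ⇒ llususlulsPslulsusull ⇒ llususlulsslulsusull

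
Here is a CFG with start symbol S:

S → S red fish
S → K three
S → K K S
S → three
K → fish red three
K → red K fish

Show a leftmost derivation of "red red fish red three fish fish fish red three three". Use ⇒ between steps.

S ⇒ K K S ⇒ red K fish K S ⇒ red red K fish fish K S ⇒ red red fish red three fish fish K S ⇒ red red fish red three fish fish fish red three S ⇒ red red fish red three fish fish fish red three three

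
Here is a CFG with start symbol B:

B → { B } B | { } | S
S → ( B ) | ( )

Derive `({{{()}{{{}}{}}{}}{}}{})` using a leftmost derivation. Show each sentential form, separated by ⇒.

B ⇒ S ⇒ (B) ⇒ ({B}B) ⇒ ({{B}B}B) ⇒ ({{{B}B}B}B) ⇒ ({{{S}B}B}B) ⇒ ({{{()}B}B}B) ⇒ ({{{()}{B}B}B}B) ⇒ ({{{()}{{B}B}B}B}B) ⇒ ({{{()}{{{}}B}B}B}B) ⇒ ({{{()}{{{}}{}}B}B}B) ⇒ ({{{()}{{{}}{}}{}}B}B) ⇒ ({{{()}{{{}}{}}{}}{}}B) ⇒ ({{{()}{{{}}{}}{}}{}}{})

B ⇒ S   [B → S]
S ⇒ (B)   [S → ( B )]
(B) ⇒ ({B}B)   [B → { B } B]
({B}B) ⇒ ({{B}B}B)   [B → { B } B]
({{B}B}B) ⇒ ({{{B}B}B}B)   [B → { B } B]
({{{B}B}B}B) ⇒ ({{{S}B}B}B)   [B → S]
({{{S}B}B}B) ⇒ ({{{()}B}B}B)   [S → ( )]
({{{()}B}B}B) ⇒ ({{{()}{B}B}B}B)   [B → { B } B]
({{{()}{B}B}B}B) ⇒ ({{{()}{{B}B}B}B}B)   [B → { B } B]
({{{()}{{B}B}B}B}B) ⇒ ({{{()}{{{}}B}B}B}B)   [B → { }]
({{{()}{{{}}B}B}B}B) ⇒ ({{{()}{{{}}{}}B}B}B)   [B → { }]
({{{()}{{{}}{}}B}B}B) ⇒ ({{{()}{{{}}{}}{}}B}B)   [B → { }]
({{{()}{{{}}{}}{}}B}B) ⇒ ({{{()}{{{}}{}}{}}{}}B)   [B → { }]
({{{()}{{{}}{}}{}}{}}B) ⇒ ({{{()}{{{}}{}}{}}{}}{})   [B → { }]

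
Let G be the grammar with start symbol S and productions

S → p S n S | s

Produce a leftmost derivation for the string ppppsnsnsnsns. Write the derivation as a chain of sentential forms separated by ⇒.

S ⇒ pSnS   [S → p S n S]
pSnS ⇒ ppSnSnS   [S → p S n S]
ppSnSnS ⇒ pppSnSnSnS   [S → p S n S]
pppSnSnSnS ⇒ ppppSnSnSnSnS   [S → p S n S]
ppppSnSnSnSnS ⇒ ppppsnSnSnSnS   [S → s]
ppppsnSnSnSnS ⇒ ppppsnsnSnSnS   [S → s]
ppppsnsnSnSnS ⇒ ppppsnsnsnSnS   [S → s]
ppppsnsnsnSnS ⇒ ppppsnsnsnsnS   [S → s]
ppppsnsnsnsnS ⇒ ppppsnsnsnsns   [S → s]

S⇒pSnS⇒ppSnSnS⇒pppSnSnSnS⇒ppppSnSnSnSnS⇒ppppsnSnSnSnS⇒ppppsnsnSnSnS⇒ppppsnsnsnSnS⇒ppppsnsnsnsnS⇒ppppsnsnsnsns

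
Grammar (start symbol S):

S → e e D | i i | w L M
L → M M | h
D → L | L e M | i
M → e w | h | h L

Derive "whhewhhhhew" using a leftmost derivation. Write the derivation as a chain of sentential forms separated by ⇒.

S⇒wLM⇒wMMM⇒whLMM⇒whMMMM⇒whhLMMM⇒whhMMMMM⇒whhewMMMM⇒whhewhMMM⇒whhewhhMM⇒whhewhhhLM⇒whhewhhhhM⇒whhewhhhhew

S ⇒ wLM   [S → w L M]
wLM ⇒ wMMM   [L → M M]
wMMM ⇒ whLMM   [M → h L]
whLMM ⇒ whMMMM   [L → M M]
whMMMM ⇒ whhLMMM   [M → h L]
whhLMMM ⇒ whhMMMMM   [L → M M]
whhMMMMM ⇒ whhewMMMM   [M → e w]
whhewMMMM ⇒ whhewhMMM   [M → h]
whhewhMMM ⇒ whhewhhMM   [M → h]
whhewhhMM ⇒ whhewhhhLM   [M → h L]
whhewhhhLM ⇒ whhewhhhhM   [L → h]
whhewhhhhM ⇒ whhewhhhhew   [M → e w]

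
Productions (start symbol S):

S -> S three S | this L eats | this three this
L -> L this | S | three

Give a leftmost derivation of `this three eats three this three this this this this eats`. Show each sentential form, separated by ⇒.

S ⇒ S three S   [S -> S three S]
S three S ⇒ this L eats three S   [S -> this L eats]
this L eats three S ⇒ this three eats three S   [L -> three]
this three eats three S ⇒ this three eats three this L eats   [S -> this L eats]
this three eats three this L eats ⇒ this three eats three this L this eats   [L -> L this]
this three eats three this L this eats ⇒ this three eats three this L this this eats   [L -> L this]
this three eats three this L this this eats ⇒ this three eats three this L this this this eats   [L -> L this]
this three eats three this L this this this eats ⇒ this three eats three this L this this this this eats   [L -> L this]
this three eats three this L this this this this eats ⇒ this three eats three this three this this this this eats   [L -> three]

S ⇒ S three S ⇒ this L eats three S ⇒ this three eats three S ⇒ this three eats three this L eats ⇒ this three eats three this L this eats ⇒ this three eats three this L this this eats ⇒ this three eats three this L this this this eats ⇒ this three eats three this L this this this this eats ⇒ this three eats three this three this this this this eats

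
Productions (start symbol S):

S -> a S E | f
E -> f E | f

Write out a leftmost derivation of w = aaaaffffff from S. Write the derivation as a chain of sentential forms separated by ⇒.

S ⇒ aSE   [S -> a S E]
aSE ⇒ aaSEE   [S -> a S E]
aaSEE ⇒ aaaSEEE   [S -> a S E]
aaaSEEE ⇒ aaaaSEEEE   [S -> a S E]
aaaaSEEEE ⇒ aaaafEEEE   [S -> f]
aaaafEEEE ⇒ aaaaffEEE   [E -> f]
aaaaffEEE ⇒ aaaafffEEE   [E -> f E]
aaaafffEEE ⇒ aaaaffffEE   [E -> f]
aaaaffffEE ⇒ aaaafffffE   [E -> f]
aaaafffffE ⇒ aaaaffffff   [E -> f]

S ⇒ aSE ⇒ aaSEE ⇒ aaaSEEE ⇒ aaaaSEEEE ⇒ aaaafEEEE ⇒ aaaaffEEE ⇒ aaaafffEEE ⇒ aaaaffffEE ⇒ aaaafffffE ⇒ aaaaffffff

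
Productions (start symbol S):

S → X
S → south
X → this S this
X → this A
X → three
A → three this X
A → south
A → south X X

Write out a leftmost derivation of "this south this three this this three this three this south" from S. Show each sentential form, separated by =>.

S => X => this A => this south X X => this south this A X => this south this three this X X => this south this three this this A X => this south this three this this three this X X => this south this three this this three this three X => this south this three this this three this three this A => this south this three this this three this three this south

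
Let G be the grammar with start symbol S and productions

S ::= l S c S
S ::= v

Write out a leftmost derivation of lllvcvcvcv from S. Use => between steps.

S => lScS => llScScS => lllScScScS => lllvcScScS => lllvcvcScS => lllvcvcvcS => lllvcvcvcv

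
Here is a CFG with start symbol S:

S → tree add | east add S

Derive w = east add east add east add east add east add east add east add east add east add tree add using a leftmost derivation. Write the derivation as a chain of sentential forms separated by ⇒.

S ⇒ east add S ⇒ east add east add S ⇒ east add east add east add S ⇒ east add east add east add east add S ⇒ east add east add east add east add east add S ⇒ east add east add east add east add east add east add S ⇒ east add east add east add east add east add east add east add S ⇒ east add east add east add east add east add east add east add east add S ⇒ east add east add east add east add east add east add east add east add east add S ⇒ east add east add east add east add east add east add east add east add east add tree add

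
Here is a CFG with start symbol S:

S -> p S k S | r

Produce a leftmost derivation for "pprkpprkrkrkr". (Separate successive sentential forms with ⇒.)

S ⇒ pSkS ⇒ ppSkSkS ⇒ pprkSkS ⇒ pprkpSkSkS ⇒ pprkppSkSkSkS ⇒ pprkpprkSkSkS ⇒ pprkpprkrkSkS ⇒ pprkpprkrkrkS ⇒ pprkpprkrkrkr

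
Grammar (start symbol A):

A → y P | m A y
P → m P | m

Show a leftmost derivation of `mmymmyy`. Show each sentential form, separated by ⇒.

A⇒mAy⇒mmAyy⇒mmyPyy⇒mmymPyy⇒mmymmyy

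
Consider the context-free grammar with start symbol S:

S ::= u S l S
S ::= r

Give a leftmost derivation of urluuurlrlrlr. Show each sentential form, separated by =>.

S => uSlS   [S ::= u S l S]
uSlS => urlS   [S ::= r]
urlS => urluSlS   [S ::= u S l S]
urluSlS => urluuSlSlS   [S ::= u S l S]
urluuSlSlS => urluuuSlSlSlS   [S ::= u S l S]
urluuuSlSlSlS => urluuurlSlSlS   [S ::= r]
urluuurlSlSlS => urluuurlrlSlS   [S ::= r]
urluuurlrlSlS => urluuurlrlrlS   [S ::= r]
urluuurlrlrlS => urluuurlrlrlr   [S ::= r]

S=>uSlS=>urlS=>urluSlS=>urluuSlSlS=>urluuuSlSlSlS=>urluuurlSlSlS=>urluuurlrlSlS=>urluuurlrlrlS=>urluuurlrlrlr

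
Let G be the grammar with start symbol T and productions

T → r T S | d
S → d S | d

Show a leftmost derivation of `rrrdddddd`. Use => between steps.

T=>rTS=>rrTSS=>rrrTSSS=>rrrdSSS=>rrrddSSS=>rrrdddSS=>rrrddddSS=>rrrdddddS=>rrrdddddd

T => rTS   [T → r T S]
rTS => rrTSS   [T → r T S]
rrTSS => rrrTSSS   [T → r T S]
rrrTSSS => rrrdSSS   [T → d]
rrrdSSS => rrrddSSS   [S → d S]
rrrddSSS => rrrdddSS   [S → d]
rrrdddSS => rrrddddSS   [S → d S]
rrrddddSS => rrrdddddS   [S → d]
rrrdddddS => rrrdddddd   [S → d]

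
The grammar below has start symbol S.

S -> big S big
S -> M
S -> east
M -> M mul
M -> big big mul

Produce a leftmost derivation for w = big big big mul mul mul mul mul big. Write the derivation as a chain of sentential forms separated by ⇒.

S ⇒ big S big ⇒ big M big ⇒ big M mul big ⇒ big M mul mul big ⇒ big M mul mul mul big ⇒ big M mul mul mul mul big ⇒ big big big mul mul mul mul mul big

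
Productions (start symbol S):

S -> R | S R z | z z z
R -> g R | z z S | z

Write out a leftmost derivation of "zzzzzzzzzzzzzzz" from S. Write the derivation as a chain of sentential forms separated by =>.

S=>SRz=>SRzRz=>SRzRzRz=>RRzRzRz=>zRzRzRz=>zzzSzRzRz=>zzzzzzzRzRz=>zzzzzzzzzRz=>zzzzzzzzzzzSz=>zzzzzzzzzzzzzzz

S => SRz   [S -> S R z]
SRz => SRzRz   [S -> S R z]
SRzRz => SRzRzRz   [S -> S R z]
SRzRzRz => RRzRzRz   [S -> R]
RRzRzRz => zRzRzRz   [R -> z]
zRzRzRz => zzzSzRzRz   [R -> z z S]
zzzSzRzRz => zzzzzzzRzRz   [S -> z z z]
zzzzzzzRzRz => zzzzzzzzzRz   [R -> z]
zzzzzzzzzRz => zzzzzzzzzzzSz   [R -> z z S]
zzzzzzzzzzzSz => zzzzzzzzzzzzzzz   [S -> z z z]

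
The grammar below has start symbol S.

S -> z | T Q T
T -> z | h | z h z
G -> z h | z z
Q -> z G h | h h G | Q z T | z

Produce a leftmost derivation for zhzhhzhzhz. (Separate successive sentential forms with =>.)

S => TQT   [S -> T Q T]
TQT => zhzQT   [T -> z h z]
zhzQT => zhzhhGT   [Q -> h h G]
zhzhhGT => zhzhhzhT   [G -> z h]
zhzhhzhT => zhzhhzhzhz   [T -> z h z]

S=>TQT=>zhzQT=>zhzhhGT=>zhzhhzhT=>zhzhhzhzhz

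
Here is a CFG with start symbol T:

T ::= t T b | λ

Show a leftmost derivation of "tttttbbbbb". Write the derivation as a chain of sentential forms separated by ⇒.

T ⇒ tTb   [T ::= t T b]
tTb ⇒ ttTbb   [T ::= t T b]
ttTbb ⇒ tttTbbb   [T ::= t T b]
tttTbbb ⇒ ttttTbbbb   [T ::= t T b]
ttttTbbbb ⇒ tttttTbbbbb   [T ::= t T b]
tttttTbbbbb ⇒ tttttbbbbb   [T ::= λ]

T⇒tTb⇒ttTbb⇒tttTbbb⇒ttttTbbbb⇒tttttTbbbbb⇒tttttbbbbb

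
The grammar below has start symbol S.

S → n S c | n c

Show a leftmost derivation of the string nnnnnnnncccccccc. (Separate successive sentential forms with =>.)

S => nSc   [S → n S c]
nSc => nnScc   [S → n S c]
nnScc => nnnSccc   [S → n S c]
nnnSccc => nnnnScccc   [S → n S c]
nnnnScccc => nnnnnSccccc   [S → n S c]
nnnnnSccccc => nnnnnnScccccc   [S → n S c]
nnnnnnScccccc => nnnnnnnSccccccc   [S → n S c]
nnnnnnnSccccccc => nnnnnnnncccccccc   [S → n c]

S => nSc => nnScc => nnnSccc => nnnnScccc => nnnnnSccccc => nnnnnnScccccc => nnnnnnnSccccccc => nnnnnnnncccccccc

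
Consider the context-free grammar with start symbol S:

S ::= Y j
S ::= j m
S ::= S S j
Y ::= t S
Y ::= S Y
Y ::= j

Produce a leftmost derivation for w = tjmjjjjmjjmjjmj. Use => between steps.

S => SSj => SSjSj => SSjSjSj => YjSjSjSj => SYjSjSjSj => YjYjSjSjSj => tSjYjSjSjSj => tjmjYjSjSjSj => tjmjjjSjSjSj => tjmjjjjmjSjSj => tjmjjjjmjjmjSj => tjmjjjjmjjmjjmj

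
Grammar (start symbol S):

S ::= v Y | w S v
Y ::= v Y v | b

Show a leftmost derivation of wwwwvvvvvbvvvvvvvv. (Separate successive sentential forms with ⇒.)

S⇒wSv⇒wwSvv⇒wwwSvvv⇒wwwwSvvvv⇒wwwwvYvvvv⇒wwwwvvYvvvvv⇒wwwwvvvYvvvvvv⇒wwwwvvvvYvvvvvvv⇒wwwwvvvvvYvvvvvvvv⇒wwwwvvvvvbvvvvvvvv

S ⇒ wSv   [S ::= w S v]
wSv ⇒ wwSvv   [S ::= w S v]
wwSvv ⇒ wwwSvvv   [S ::= w S v]
wwwSvvv ⇒ wwwwSvvvv   [S ::= w S v]
wwwwSvvvv ⇒ wwwwvYvvvv   [S ::= v Y]
wwwwvYvvvv ⇒ wwwwvvYvvvvv   [Y ::= v Y v]
wwwwvvYvvvvv ⇒ wwwwvvvYvvvvvv   [Y ::= v Y v]
wwwwvvvYvvvvvv ⇒ wwwwvvvvYvvvvvvv   [Y ::= v Y v]
wwwwvvvvYvvvvvvv ⇒ wwwwvvvvvYvvvvvvvv   [Y ::= v Y v]
wwwwvvvvvYvvvvvvvv ⇒ wwwwvvvvvbvvvvvvvv   [Y ::= b]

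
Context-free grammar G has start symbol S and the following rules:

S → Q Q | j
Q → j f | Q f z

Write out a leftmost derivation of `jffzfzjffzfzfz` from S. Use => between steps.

S => QQ   [S → Q Q]
QQ => QfzQ   [Q → Q f z]
QfzQ => QfzfzQ   [Q → Q f z]
QfzfzQ => jffzfzQ   [Q → j f]
jffzfzQ => jffzfzQfz   [Q → Q f z]
jffzfzQfz => jffzfzQfzfz   [Q → Q f z]
jffzfzQfzfz => jffzfzQfzfzfz   [Q → Q f z]
jffzfzQfzfzfz => jffzfzjffzfzfz   [Q → j f]

S=>QQ=>QfzQ=>QfzfzQ=>jffzfzQ=>jffzfzQfz=>jffzfzQfzfz=>jffzfzQfzfzfz=>jffzfzjffzfzfz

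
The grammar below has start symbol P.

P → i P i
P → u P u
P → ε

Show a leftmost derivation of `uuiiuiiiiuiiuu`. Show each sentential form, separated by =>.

P => uPu => uuPuu => uuiPiuu => uuiiPiiuu => uuiiuPuiiuu => uuiiuiPiuiiuu => uuiiuiiPiiuiiuu => uuiiuiiiiuiiuu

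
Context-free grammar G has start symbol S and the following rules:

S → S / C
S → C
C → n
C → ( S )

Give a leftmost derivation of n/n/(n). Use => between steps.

S => S/C => S/C/C => C/C/C => n/C/C => n/n/C => n/n/(S) => n/n/(C) => n/n/(n)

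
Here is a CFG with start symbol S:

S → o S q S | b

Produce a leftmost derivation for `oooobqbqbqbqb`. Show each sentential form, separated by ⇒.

S ⇒ oSqS ⇒ ooSqSqS ⇒ oooSqSqSqS ⇒ ooooSqSqSqSqS ⇒ oooobqSqSqSqS ⇒ oooobqbqSqSqS ⇒ oooobqbqbqSqS ⇒ oooobqbqbqbqS ⇒ oooobqbqbqbqb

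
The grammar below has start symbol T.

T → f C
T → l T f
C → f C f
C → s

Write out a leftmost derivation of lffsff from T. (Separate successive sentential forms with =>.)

T => lTf   [T → l T f]
lTf => lfCf   [T → f C]
lfCf => lffCff   [C → f C f]
lffCff => lffsff   [C → s]

T => lTf => lfCf => lffCff => lffsff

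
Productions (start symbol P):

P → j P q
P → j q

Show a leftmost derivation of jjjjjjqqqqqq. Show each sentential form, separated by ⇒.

P⇒jPq⇒jjPqq⇒jjjPqqq⇒jjjjPqqqq⇒jjjjjPqqqqq⇒jjjjjjqqqqqq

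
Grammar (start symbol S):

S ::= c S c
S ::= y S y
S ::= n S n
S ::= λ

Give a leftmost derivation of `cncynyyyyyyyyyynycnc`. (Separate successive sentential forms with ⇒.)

S ⇒ cSc ⇒ cnSnc ⇒ cncScnc ⇒ cncySycnc ⇒ cncynSnycnc ⇒ cncynySynycnc ⇒ cncynyySyynycnc ⇒ cncynyyySyyynycnc ⇒ cncynyyyySyyyynycnc ⇒ cncynyyyyySyyyyynycnc ⇒ cncynyyyyyyyyyynycnc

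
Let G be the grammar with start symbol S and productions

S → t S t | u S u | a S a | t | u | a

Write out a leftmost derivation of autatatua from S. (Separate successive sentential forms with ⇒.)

S⇒aSa⇒auSua⇒autStua⇒autaSatua⇒autatatua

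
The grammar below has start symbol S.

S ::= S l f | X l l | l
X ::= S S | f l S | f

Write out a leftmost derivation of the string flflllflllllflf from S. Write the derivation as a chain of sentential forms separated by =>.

S => Slf   [S ::= S l f]
Slf => Slflf   [S ::= S l f]
Slflf => Xlllflf   [S ::= X l l]
Xlllflf => flSlllflf   [X ::= f l S]
flSlllflf => flXlllllflf   [S ::= X l l]
flXlllllflf => flflSlllllflf   [X ::= f l S]
flflSlllllflf => flflSlflllllflf   [S ::= S l f]
flflSlflllllflf => flflllflllllflf   [S ::= l]

S=>Slf=>Slflf=>Xlllflf=>flSlllflf=>flXlllllflf=>flflSlllllflf=>flflSlflllllflf=>flflllflllllflf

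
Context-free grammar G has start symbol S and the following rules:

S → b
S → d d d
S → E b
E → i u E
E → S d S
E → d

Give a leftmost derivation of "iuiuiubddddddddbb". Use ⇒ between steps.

S ⇒ Eb ⇒ iuEb ⇒ iuiuEb ⇒ iuiuiuEb ⇒ iuiuiuSdSb ⇒ iuiuiubdSb ⇒ iuiuiubdEbb ⇒ iuiuiubdSdSbb ⇒ iuiuiubdddddSbb ⇒ iuiuiubddddddddbb

S ⇒ Eb   [S → E b]
Eb ⇒ iuEb   [E → i u E]
iuEb ⇒ iuiuEb   [E → i u E]
iuiuEb ⇒ iuiuiuEb   [E → i u E]
iuiuiuEb ⇒ iuiuiuSdSb   [E → S d S]
iuiuiuSdSb ⇒ iuiuiubdSb   [S → b]
iuiuiubdSb ⇒ iuiuiubdEbb   [S → E b]
iuiuiubdEbb ⇒ iuiuiubdSdSbb   [E → S d S]
iuiuiubdSdSbb ⇒ iuiuiubdddddSbb   [S → d d d]
iuiuiubdddddSbb ⇒ iuiuiubddddddddbb   [S → d d d]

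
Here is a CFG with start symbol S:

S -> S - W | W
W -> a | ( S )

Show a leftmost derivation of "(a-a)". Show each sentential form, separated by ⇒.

S⇒W⇒(S)⇒(S-W)⇒(W-W)⇒(a-W)⇒(a-a)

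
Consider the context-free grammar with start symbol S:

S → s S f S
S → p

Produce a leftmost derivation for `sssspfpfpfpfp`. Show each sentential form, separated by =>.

S => sSfS   [S → s S f S]
sSfS => ssSfSfS   [S → s S f S]
ssSfSfS => sssSfSfSfS   [S → s S f S]
sssSfSfSfS => ssssSfSfSfSfS   [S → s S f S]
ssssSfSfSfSfS => sssspfSfSfSfS   [S → p]
sssspfSfSfSfS => sssspfpfSfSfS   [S → p]
sssspfpfSfSfS => sssspfpfpfSfS   [S → p]
sssspfpfpfSfS => sssspfpfpfpfS   [S → p]
sssspfpfpfpfS => sssspfpfpfpfp   [S → p]

S => sSfS => ssSfSfS => sssSfSfSfS => ssssSfSfSfSfS => sssspfSfSfSfS => sssspfpfSfSfS => sssspfpfpfSfS => sssspfpfpfpfS => sssspfpfpfpfp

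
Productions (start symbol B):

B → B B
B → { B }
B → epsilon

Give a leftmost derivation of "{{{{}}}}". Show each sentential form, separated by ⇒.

B ⇒ {B}   [B → { B }]
{B} ⇒ {{B}}   [B → { B }]
{{B}} ⇒ {{{B}}}   [B → { B }]
{{{B}}} ⇒ {{{BB}}}   [B → B B]
{{{BB}}} ⇒ {{{BBB}}}   [B → B B]
{{{BBB}}} ⇒ {{{{B}BB}}}   [B → { B }]
{{{{B}BB}}} ⇒ {{{{}BB}}}   [B → epsilon]
{{{{}BB}}} ⇒ {{{{}B}}}   [B → epsilon]
{{{{}B}}} ⇒ {{{{}}}}   [B → epsilon]

B ⇒ {B} ⇒ {{B}} ⇒ {{{B}}} ⇒ {{{BB}}} ⇒ {{{BBB}}} ⇒ {{{{B}BB}}} ⇒ {{{{}BB}}} ⇒ {{{{}B}}} ⇒ {{{{}}}}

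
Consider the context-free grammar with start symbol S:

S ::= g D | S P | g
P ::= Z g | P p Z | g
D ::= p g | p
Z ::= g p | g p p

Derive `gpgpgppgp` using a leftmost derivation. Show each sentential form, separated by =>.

S => SP   [S ::= S P]
SP => gDP   [S ::= g D]
gDP => gpP   [D ::= p]
gpP => gpPpZ   [P ::= P p Z]
gpPpZ => gpPpZpZ   [P ::= P p Z]
gpPpZpZ => gpgpZpZ   [P ::= g]
gpgpZpZ => gpgpgppZ   [Z ::= g p]
gpgpgppZ => gpgpgppgp   [Z ::= g p]

S => SP => gDP => gpP => gpPpZ => gpPpZpZ => gpgpZpZ => gpgpgppZ => gpgpgppgp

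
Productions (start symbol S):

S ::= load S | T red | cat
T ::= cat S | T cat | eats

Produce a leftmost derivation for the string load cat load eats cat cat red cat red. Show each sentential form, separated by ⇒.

S ⇒ load S ⇒ load T red ⇒ load T cat red ⇒ load cat S cat red ⇒ load cat load S cat red ⇒ load cat load T red cat red ⇒ load cat load T cat red cat red ⇒ load cat load T cat cat red cat red ⇒ load cat load eats cat cat red cat red

S ⇒ load S   [S ::= load S]
load S ⇒ load T red   [S ::= T red]
load T red ⇒ load T cat red   [T ::= T cat]
load T cat red ⇒ load cat S cat red   [T ::= cat S]
load cat S cat red ⇒ load cat load S cat red   [S ::= load S]
load cat load S cat red ⇒ load cat load T red cat red   [S ::= T red]
load cat load T red cat red ⇒ load cat load T cat red cat red   [T ::= T cat]
load cat load T cat red cat red ⇒ load cat load T cat cat red cat red   [T ::= T cat]
load cat load T cat cat red cat red ⇒ load cat load eats cat cat red cat red   [T ::= eats]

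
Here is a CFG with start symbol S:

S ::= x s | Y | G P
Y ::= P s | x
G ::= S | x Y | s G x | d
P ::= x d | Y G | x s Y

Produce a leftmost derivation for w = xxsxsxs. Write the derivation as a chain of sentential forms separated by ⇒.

S ⇒ GP ⇒ SP ⇒ YP ⇒ xP ⇒ xYG ⇒ xPsG ⇒ xxsYsG ⇒ xxsxsG ⇒ xxsxsS ⇒ xxsxsxs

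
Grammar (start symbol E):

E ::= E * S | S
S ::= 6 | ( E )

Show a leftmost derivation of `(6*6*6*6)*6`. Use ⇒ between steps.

E ⇒ E*S   [E ::= E * S]
E*S ⇒ S*S   [E ::= S]
S*S ⇒ (E)*S   [S ::= ( E )]
(E)*S ⇒ (E*S)*S   [E ::= E * S]
(E*S)*S ⇒ (E*S*S)*S   [E ::= E * S]
(E*S*S)*S ⇒ (E*S*S*S)*S   [E ::= E * S]
(E*S*S*S)*S ⇒ (S*S*S*S)*S   [E ::= S]
(S*S*S*S)*S ⇒ (6*S*S*S)*S   [S ::= 6]
(6*S*S*S)*S ⇒ (6*6*S*S)*S   [S ::= 6]
(6*6*S*S)*S ⇒ (6*6*6*S)*S   [S ::= 6]
(6*6*6*S)*S ⇒ (6*6*6*6)*S   [S ::= 6]
(6*6*6*6)*S ⇒ (6*6*6*6)*6   [S ::= 6]

E ⇒ E*S ⇒ S*S ⇒ (E)*S ⇒ (E*S)*S ⇒ (E*S*S)*S ⇒ (E*S*S*S)*S ⇒ (S*S*S*S)*S ⇒ (6*S*S*S)*S ⇒ (6*6*S*S)*S ⇒ (6*6*6*S)*S ⇒ (6*6*6*6)*S ⇒ (6*6*6*6)*6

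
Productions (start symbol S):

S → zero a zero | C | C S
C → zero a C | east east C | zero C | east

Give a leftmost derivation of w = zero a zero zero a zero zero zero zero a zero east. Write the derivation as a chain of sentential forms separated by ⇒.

S ⇒ C ⇒ zero a C ⇒ zero a zero C ⇒ zero a zero zero a C ⇒ zero a zero zero a zero C ⇒ zero a zero zero a zero zero C ⇒ zero a zero zero a zero zero zero C ⇒ zero a zero zero a zero zero zero zero a C ⇒ zero a zero zero a zero zero zero zero a zero C ⇒ zero a zero zero a zero zero zero zero a zero east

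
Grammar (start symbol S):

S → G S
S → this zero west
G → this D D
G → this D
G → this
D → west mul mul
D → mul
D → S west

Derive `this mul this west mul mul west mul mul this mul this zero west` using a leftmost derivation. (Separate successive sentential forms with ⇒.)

S ⇒ G S ⇒ this D S ⇒ this mul S ⇒ this mul G S ⇒ this mul this D D S ⇒ this mul this west mul mul D S ⇒ this mul this west mul mul west mul mul S ⇒ this mul this west mul mul west mul mul G S ⇒ this mul this west mul mul west mul mul this D S ⇒ this mul this west mul mul west mul mul this mul S ⇒ this mul this west mul mul west mul mul this mul this zero west

S ⇒ G S   [S → G S]
G S ⇒ this D S   [G → this D]
this D S ⇒ this mul S   [D → mul]
this mul S ⇒ this mul G S   [S → G S]
this mul G S ⇒ this mul this D D S   [G → this D D]
this mul this D D S ⇒ this mul this west mul mul D S   [D → west mul mul]
this mul this west mul mul D S ⇒ this mul this west mul mul west mul mul S   [D → west mul mul]
this mul this west mul mul west mul mul S ⇒ this mul this west mul mul west mul mul G S   [S → G S]
this mul this west mul mul west mul mul G S ⇒ this mul this west mul mul west mul mul this D S   [G → this D]
this mul this west mul mul west mul mul this D S ⇒ this mul this west mul mul west mul mul this mul S   [D → mul]
this mul this west mul mul west mul mul this mul S ⇒ this mul this west mul mul west mul mul this mul this zero west   [S → this zero west]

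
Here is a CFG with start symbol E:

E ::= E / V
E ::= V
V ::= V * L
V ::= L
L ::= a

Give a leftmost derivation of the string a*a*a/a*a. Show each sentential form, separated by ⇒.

E ⇒ E/V ⇒ V/V ⇒ V*L/V ⇒ V*L*L/V ⇒ L*L*L/V ⇒ a*L*L/V ⇒ a*a*L/V ⇒ a*a*a/V ⇒ a*a*a/V*L ⇒ a*a*a/L*L ⇒ a*a*a/a*L ⇒ a*a*a/a*a

E ⇒ E/V   [E ::= E / V]
E/V ⇒ V/V   [E ::= V]
V/V ⇒ V*L/V   [V ::= V * L]
V*L/V ⇒ V*L*L/V   [V ::= V * L]
V*L*L/V ⇒ L*L*L/V   [V ::= L]
L*L*L/V ⇒ a*L*L/V   [L ::= a]
a*L*L/V ⇒ a*a*L/V   [L ::= a]
a*a*L/V ⇒ a*a*a/V   [L ::= a]
a*a*a/V ⇒ a*a*a/V*L   [V ::= V * L]
a*a*a/V*L ⇒ a*a*a/L*L   [V ::= L]
a*a*a/L*L ⇒ a*a*a/a*L   [L ::= a]
a*a*a/a*L ⇒ a*a*a/a*a   [L ::= a]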